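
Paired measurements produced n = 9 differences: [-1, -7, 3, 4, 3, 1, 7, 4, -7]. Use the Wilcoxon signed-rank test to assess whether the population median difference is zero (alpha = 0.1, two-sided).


Step 1: Drop any zero differences (none here) and take |d_i|.
|d| = [1, 7, 3, 4, 3, 1, 7, 4, 7]
Step 2: Midrank |d_i| (ties get averaged ranks).
ranks: |1|->1.5, |7|->8, |3|->3.5, |4|->5.5, |3|->3.5, |1|->1.5, |7|->8, |4|->5.5, |7|->8
Step 3: Attach original signs; sum ranks with positive sign and with negative sign.
W+ = 3.5 + 5.5 + 3.5 + 1.5 + 8 + 5.5 = 27.5
W- = 1.5 + 8 + 8 = 17.5
(Check: W+ + W- = 45 should equal n(n+1)/2 = 45.)
Step 4: Test statistic W = min(W+, W-) = 17.5.
Step 5: Ties in |d|, so use the tie-corrected normal approximation.
        E[W] = n(n+1)/4 = 9*10/4 = 22.5.
        Tie groups: |d|=1 (t=2), |d|=3 (t=2), |d|=4 (t=2), |d|=7 (t=3); sum(t^3 - t) = 42.
        Var[W] = n(n+1)(2n+1)/24 - sum(t^3-t)/48 = 1710/24 - 42/48 = 70.375.
        z = (W - E[W]) / sqrt(Var[W]) = (17.5 - 22.5) / 8.3890 = -0.5960.
        Two-sided p = 2*Phi(z) = 0.551162.
Step 6: alpha = 0.1. fail to reject H0.

W+ = 27.5, W- = 17.5, W = min = 17.5, p = 0.551162, fail to reject H0.


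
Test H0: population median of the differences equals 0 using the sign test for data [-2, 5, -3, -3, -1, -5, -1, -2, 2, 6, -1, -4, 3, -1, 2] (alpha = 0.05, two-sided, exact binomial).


Step 1: Discard zero differences. Original n = 15; n_eff = number of nonzero differences = 15.
Nonzero differences (with sign): -2, +5, -3, -3, -1, -5, -1, -2, +2, +6, -1, -4, +3, -1, +2
Step 2: Count signs: positive = 5, negative = 10.
Step 3: Under H0: P(positive) = 0.5, so the number of positives S ~ Bin(15, 0.5).
Step 4: Two-sided exact p-value = sum of Bin(15,0.5) probabilities at or below the observed probability = 0.301758.
Step 5: alpha = 0.05. fail to reject H0.

n_eff = 15, pos = 5, neg = 10, p = 0.301758, fail to reject H0.


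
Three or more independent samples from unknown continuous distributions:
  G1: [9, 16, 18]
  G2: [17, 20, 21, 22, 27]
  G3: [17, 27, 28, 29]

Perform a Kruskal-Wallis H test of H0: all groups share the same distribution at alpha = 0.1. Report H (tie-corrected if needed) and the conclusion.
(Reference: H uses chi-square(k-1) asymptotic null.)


Step 1: Combine all N = 12 observations and assign midranks.
sorted (value, group, rank): (9,G1,1), (16,G1,2), (17,G2,3.5), (17,G3,3.5), (18,G1,5), (20,G2,6), (21,G2,7), (22,G2,8), (27,G2,9.5), (27,G3,9.5), (28,G3,11), (29,G3,12)
Step 2: Sum ranks within each group.
R_1 = 8 (n_1 = 3)
R_2 = 34 (n_2 = 5)
R_3 = 36 (n_3 = 4)
Step 3: H = 12/(N(N+1)) * sum(R_i^2/n_i) - 3(N+1)
     = 12/(12*13) * (8^2/3 + 34^2/5 + 36^2/4) - 3*13
     = 0.076923 * 576.533 - 39
     = 5.348718.
Step 4: Ties present; correction factor C = 1 - 12/(12^3 - 12) = 0.993007. Corrected H = 5.348718 / 0.993007 = 5.386385.
Step 5: Under H0, H ~ chi^2(2); p-value = 0.067665.
Step 6: alpha = 0.1. reject H0.

H = 5.3864, df = 2, p = 0.067665, reject H0.


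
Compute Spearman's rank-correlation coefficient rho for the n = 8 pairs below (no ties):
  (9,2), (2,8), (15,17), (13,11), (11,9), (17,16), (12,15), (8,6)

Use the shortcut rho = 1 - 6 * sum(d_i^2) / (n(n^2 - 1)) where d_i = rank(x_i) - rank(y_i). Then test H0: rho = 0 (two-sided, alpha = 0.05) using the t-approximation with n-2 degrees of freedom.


Step 1: Rank x and y separately (midranks; no ties here).
rank(x): 9->3, 2->1, 15->7, 13->6, 11->4, 17->8, 12->5, 8->2
rank(y): 2->1, 8->3, 17->8, 11->5, 9->4, 16->7, 15->6, 6->2
Step 2: d_i = R_x(i) - R_y(i); compute d_i^2.
  (3-1)^2=4, (1-3)^2=4, (7-8)^2=1, (6-5)^2=1, (4-4)^2=0, (8-7)^2=1, (5-6)^2=1, (2-2)^2=0
sum(d^2) = 12.
Step 3: rho = 1 - 6*12 / (8*(8^2 - 1)) = 1 - 72/504 = 0.857143.
Step 4: Under H0, t = rho * sqrt((n-2)/(1-rho^2)) = 4.0762 ~ t(6).
Step 5: Two-sided p-value from the t-distribution with 6 df = 0.006530.
Step 6: alpha = 0.05. reject H0.

rho = 0.8571, p = 0.006530, reject H0 at alpha = 0.05.


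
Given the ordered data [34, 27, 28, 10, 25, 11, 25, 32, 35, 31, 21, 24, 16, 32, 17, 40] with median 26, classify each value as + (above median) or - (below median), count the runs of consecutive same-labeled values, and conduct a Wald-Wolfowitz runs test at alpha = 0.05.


Step 1: Compute median = 26; label A = above, B = below.
Labels in order: AAABBBBAAABBBABA  (n_A = 8, n_B = 8)
Step 2: Count runs R = 7.
Step 3: Under H0 (random ordering), E[R] = 2*n_A*n_B/(n_A+n_B) + 1 = 2*8*8/16 + 1 = 9.0000.
        Var[R] = 2*n_A*n_B*(2*n_A*n_B - n_A - n_B) / ((n_A+n_B)^2 * (n_A+n_B-1)) = 14336/3840 = 3.7333.
        SD[R] = 1.9322.
Step 4: Continuity-corrected z = (R + 0.5 - E[R]) / SD[R] = (7 + 0.5 - 9.0000) / 1.9322 = -0.7763.
Step 5: Two-sided p-value via normal approximation = 2*(1 - Phi(|z|)) = 0.437558.
Step 6: alpha = 0.05. fail to reject H0.

R = 7, z = -0.7763, p = 0.437558, fail to reject H0.


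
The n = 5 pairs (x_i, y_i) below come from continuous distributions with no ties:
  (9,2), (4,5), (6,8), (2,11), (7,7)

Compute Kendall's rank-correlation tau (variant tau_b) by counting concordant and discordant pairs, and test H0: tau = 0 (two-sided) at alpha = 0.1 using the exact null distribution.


Step 1: Enumerate the 10 unordered pairs (i,j) with i<j and classify each by sign(x_j-x_i) * sign(y_j-y_i).
  (1,2):dx=-5,dy=+3->D; (1,3):dx=-3,dy=+6->D; (1,4):dx=-7,dy=+9->D; (1,5):dx=-2,dy=+5->D
  (2,3):dx=+2,dy=+3->C; (2,4):dx=-2,dy=+6->D; (2,5):dx=+3,dy=+2->C; (3,4):dx=-4,dy=+3->D
  (3,5):dx=+1,dy=-1->D; (4,5):dx=+5,dy=-4->D
Step 2: C = 2, D = 8, total pairs = 10.
Step 3: tau = (C - D)/(n(n-1)/2) = (2 - 8)/10 = -0.600000.
Step 4: Exact two-sided p-value (enumerate n! = 120 permutations of y under H0): p = 0.233333.
Step 5: alpha = 0.1. fail to reject H0.

tau_b = -0.6000 (C=2, D=8), p = 0.233333, fail to reject H0.


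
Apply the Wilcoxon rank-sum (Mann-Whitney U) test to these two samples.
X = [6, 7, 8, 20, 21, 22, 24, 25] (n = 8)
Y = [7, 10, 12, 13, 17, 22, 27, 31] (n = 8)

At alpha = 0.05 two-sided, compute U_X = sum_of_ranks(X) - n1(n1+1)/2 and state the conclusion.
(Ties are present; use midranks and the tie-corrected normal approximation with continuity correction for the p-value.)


Step 1: Combine and sort all 16 observations; assign midranks.
sorted (value, group): (6,X), (7,X), (7,Y), (8,X), (10,Y), (12,Y), (13,Y), (17,Y), (20,X), (21,X), (22,X), (22,Y), (24,X), (25,X), (27,Y), (31,Y)
ranks: 6->1, 7->2.5, 7->2.5, 8->4, 10->5, 12->6, 13->7, 17->8, 20->9, 21->10, 22->11.5, 22->11.5, 24->13, 25->14, 27->15, 31->16
Step 2: Rank sum for X: R1 = 1 + 2.5 + 4 + 9 + 10 + 11.5 + 13 + 14 = 65.
Step 3: U_X = R1 - n1(n1+1)/2 = 65 - 8*9/2 = 65 - 36 = 29.
       U_Y = n1*n2 - U_X = 64 - 29 = 35.
Step 4: Ties are present, so use the tie-corrected normal approximation (with continuity correction) for the p-value.
Step 5: p-value = 0.792597; compare to alpha = 0.05. fail to reject H0.

U_X = 29, p = 0.792597, fail to reject H0 at alpha = 0.05.


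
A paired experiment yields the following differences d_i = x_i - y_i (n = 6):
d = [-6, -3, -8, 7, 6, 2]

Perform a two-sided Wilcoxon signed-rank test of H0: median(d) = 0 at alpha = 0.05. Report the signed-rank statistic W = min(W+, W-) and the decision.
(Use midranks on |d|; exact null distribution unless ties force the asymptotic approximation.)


Step 1: Drop any zero differences (none here) and take |d_i|.
|d| = [6, 3, 8, 7, 6, 2]
Step 2: Midrank |d_i| (ties get averaged ranks).
ranks: |6|->3.5, |3|->2, |8|->6, |7|->5, |6|->3.5, |2|->1
Step 3: Attach original signs; sum ranks with positive sign and with negative sign.
W+ = 5 + 3.5 + 1 = 9.5
W- = 3.5 + 2 + 6 = 11.5
(Check: W+ + W- = 21 should equal n(n+1)/2 = 21.)
Step 4: Test statistic W = min(W+, W-) = 9.5.
Step 5: Ties in |d|, so use the tie-corrected normal approximation.
        E[W] = n(n+1)/4 = 6*7/4 = 10.5.
        Tie groups: |d|=6 (t=2); sum(t^3 - t) = 6.
        Var[W] = n(n+1)(2n+1)/24 - sum(t^3-t)/48 = 546/24 - 6/48 = 22.625.
        z = (W - E[W]) / sqrt(Var[W]) = (9.5 - 10.5) / 4.7566 = -0.2102.
        Two-sided p = 2*Phi(z) = 0.833484.
Step 6: alpha = 0.05. fail to reject H0.

W+ = 9.5, W- = 11.5, W = min = 9.5, p = 0.833484, fail to reject H0.


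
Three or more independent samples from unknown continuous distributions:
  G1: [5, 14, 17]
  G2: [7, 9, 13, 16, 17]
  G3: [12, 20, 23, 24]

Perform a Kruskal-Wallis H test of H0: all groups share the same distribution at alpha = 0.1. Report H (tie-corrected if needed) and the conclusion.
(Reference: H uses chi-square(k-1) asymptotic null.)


Step 1: Combine all N = 12 observations and assign midranks.
sorted (value, group, rank): (5,G1,1), (7,G2,2), (9,G2,3), (12,G3,4), (13,G2,5), (14,G1,6), (16,G2,7), (17,G1,8.5), (17,G2,8.5), (20,G3,10), (23,G3,11), (24,G3,12)
Step 2: Sum ranks within each group.
R_1 = 15.5 (n_1 = 3)
R_2 = 25.5 (n_2 = 5)
R_3 = 37 (n_3 = 4)
Step 3: H = 12/(N(N+1)) * sum(R_i^2/n_i) - 3(N+1)
     = 12/(12*13) * (15.5^2/3 + 25.5^2/5 + 37^2/4) - 3*13
     = 0.076923 * 552.383 - 39
     = 3.491026.
Step 4: Ties present; correction factor C = 1 - 6/(12^3 - 12) = 0.996503. Corrected H = 3.491026 / 0.996503 = 3.503275.
Step 5: Under H0, H ~ chi^2(2); p-value = 0.173490.
Step 6: alpha = 0.1. fail to reject H0.

H = 3.5033, df = 2, p = 0.173490, fail to reject H0.


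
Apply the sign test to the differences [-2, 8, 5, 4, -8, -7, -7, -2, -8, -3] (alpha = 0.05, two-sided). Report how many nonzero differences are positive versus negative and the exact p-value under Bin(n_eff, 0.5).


Step 1: Discard zero differences. Original n = 10; n_eff = number of nonzero differences = 10.
Nonzero differences (with sign): -2, +8, +5, +4, -8, -7, -7, -2, -8, -3
Step 2: Count signs: positive = 3, negative = 7.
Step 3: Under H0: P(positive) = 0.5, so the number of positives S ~ Bin(10, 0.5).
Step 4: Two-sided exact p-value = sum of Bin(10,0.5) probabilities at or below the observed probability = 0.343750.
Step 5: alpha = 0.05. fail to reject H0.

n_eff = 10, pos = 3, neg = 7, p = 0.343750, fail to reject H0.


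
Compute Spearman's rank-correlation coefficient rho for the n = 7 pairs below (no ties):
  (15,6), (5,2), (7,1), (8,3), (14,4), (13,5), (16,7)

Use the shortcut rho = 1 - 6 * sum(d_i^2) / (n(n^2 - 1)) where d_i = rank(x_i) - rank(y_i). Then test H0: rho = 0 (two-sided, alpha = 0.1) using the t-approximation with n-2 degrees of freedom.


Step 1: Rank x and y separately (midranks; no ties here).
rank(x): 15->6, 5->1, 7->2, 8->3, 14->5, 13->4, 16->7
rank(y): 6->6, 2->2, 1->1, 3->3, 4->4, 5->5, 7->7
Step 2: d_i = R_x(i) - R_y(i); compute d_i^2.
  (6-6)^2=0, (1-2)^2=1, (2-1)^2=1, (3-3)^2=0, (5-4)^2=1, (4-5)^2=1, (7-7)^2=0
sum(d^2) = 4.
Step 3: rho = 1 - 6*4 / (7*(7^2 - 1)) = 1 - 24/336 = 0.928571.
Step 4: Under H0, t = rho * sqrt((n-2)/(1-rho^2)) = 5.5943 ~ t(5).
Step 5: Two-sided p-value from the t-distribution with 5 df = 0.002519.
Step 6: alpha = 0.1. reject H0.

rho = 0.9286, p = 0.002519, reject H0 at alpha = 0.1.


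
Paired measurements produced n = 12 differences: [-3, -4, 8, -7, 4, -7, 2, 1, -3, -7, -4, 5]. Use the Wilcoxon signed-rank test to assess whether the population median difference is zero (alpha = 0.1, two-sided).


Step 1: Drop any zero differences (none here) and take |d_i|.
|d| = [3, 4, 8, 7, 4, 7, 2, 1, 3, 7, 4, 5]
Step 2: Midrank |d_i| (ties get averaged ranks).
ranks: |3|->3.5, |4|->6, |8|->12, |7|->10, |4|->6, |7|->10, |2|->2, |1|->1, |3|->3.5, |7|->10, |4|->6, |5|->8
Step 3: Attach original signs; sum ranks with positive sign and with negative sign.
W+ = 12 + 6 + 2 + 1 + 8 = 29
W- = 3.5 + 6 + 10 + 10 + 3.5 + 10 + 6 = 49
(Check: W+ + W- = 78 should equal n(n+1)/2 = 78.)
Step 4: Test statistic W = min(W+, W-) = 29.
Step 5: Ties in |d|, so use the tie-corrected normal approximation.
        E[W] = n(n+1)/4 = 12*13/4 = 39.
        Tie groups: |d|=3 (t=2), |d|=4 (t=3), |d|=7 (t=3); sum(t^3 - t) = 54.
        Var[W] = n(n+1)(2n+1)/24 - sum(t^3-t)/48 = 3900/24 - 54/48 = 161.375.
        z = (W - E[W]) / sqrt(Var[W]) = (29 - 39) / 12.7033 = -0.7872.
        Two-sided p = 2*Phi(z) = 0.431168.
Step 6: alpha = 0.1. fail to reject H0.

W+ = 29, W- = 49, W = min = 29, p = 0.431168, fail to reject H0.


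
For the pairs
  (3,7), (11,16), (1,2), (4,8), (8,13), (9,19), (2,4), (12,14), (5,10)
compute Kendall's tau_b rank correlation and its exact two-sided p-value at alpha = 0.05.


Step 1: Enumerate the 36 unordered pairs (i,j) with i<j and classify each by sign(x_j-x_i) * sign(y_j-y_i).
  (1,2):dx=+8,dy=+9->C; (1,3):dx=-2,dy=-5->C; (1,4):dx=+1,dy=+1->C; (1,5):dx=+5,dy=+6->C
  (1,6):dx=+6,dy=+12->C; (1,7):dx=-1,dy=-3->C; (1,8):dx=+9,dy=+7->C; (1,9):dx=+2,dy=+3->C
  (2,3):dx=-10,dy=-14->C; (2,4):dx=-7,dy=-8->C; (2,5):dx=-3,dy=-3->C; (2,6):dx=-2,dy=+3->D
  (2,7):dx=-9,dy=-12->C; (2,8):dx=+1,dy=-2->D; (2,9):dx=-6,dy=-6->C; (3,4):dx=+3,dy=+6->C
  (3,5):dx=+7,dy=+11->C; (3,6):dx=+8,dy=+17->C; (3,7):dx=+1,dy=+2->C; (3,8):dx=+11,dy=+12->C
  (3,9):dx=+4,dy=+8->C; (4,5):dx=+4,dy=+5->C; (4,6):dx=+5,dy=+11->C; (4,7):dx=-2,dy=-4->C
  (4,8):dx=+8,dy=+6->C; (4,9):dx=+1,dy=+2->C; (5,6):dx=+1,dy=+6->C; (5,7):dx=-6,dy=-9->C
  (5,8):dx=+4,dy=+1->C; (5,9):dx=-3,dy=-3->C; (6,7):dx=-7,dy=-15->C; (6,8):dx=+3,dy=-5->D
  (6,9):dx=-4,dy=-9->C; (7,8):dx=+10,dy=+10->C; (7,9):dx=+3,dy=+6->C; (8,9):dx=-7,dy=-4->C
Step 2: C = 33, D = 3, total pairs = 36.
Step 3: tau = (C - D)/(n(n-1)/2) = (33 - 3)/36 = 0.833333.
Step 4: Exact two-sided p-value (enumerate n! = 362880 permutations of y under H0): p = 0.000854.
Step 5: alpha = 0.05. reject H0.

tau_b = 0.8333 (C=33, D=3), p = 0.000854, reject H0.


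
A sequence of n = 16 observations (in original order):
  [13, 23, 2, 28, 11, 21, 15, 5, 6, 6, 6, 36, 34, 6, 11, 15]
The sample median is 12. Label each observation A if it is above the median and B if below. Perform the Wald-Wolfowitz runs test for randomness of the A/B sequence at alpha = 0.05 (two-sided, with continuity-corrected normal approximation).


Step 1: Compute median = 12; label A = above, B = below.
Labels in order: AABABAABBBBAABBA  (n_A = 8, n_B = 8)
Step 2: Count runs R = 9.
Step 3: Under H0 (random ordering), E[R] = 2*n_A*n_B/(n_A+n_B) + 1 = 2*8*8/16 + 1 = 9.0000.
        Var[R] = 2*n_A*n_B*(2*n_A*n_B - n_A - n_B) / ((n_A+n_B)^2 * (n_A+n_B-1)) = 14336/3840 = 3.7333.
        SD[R] = 1.9322.
Step 4: R = E[R], so z = 0 with no continuity correction.
Step 5: Two-sided p-value via normal approximation = 2*(1 - Phi(|z|)) = 1.000000.
Step 6: alpha = 0.05. fail to reject H0.

R = 9, z = 0.0000, p = 1.000000, fail to reject H0.


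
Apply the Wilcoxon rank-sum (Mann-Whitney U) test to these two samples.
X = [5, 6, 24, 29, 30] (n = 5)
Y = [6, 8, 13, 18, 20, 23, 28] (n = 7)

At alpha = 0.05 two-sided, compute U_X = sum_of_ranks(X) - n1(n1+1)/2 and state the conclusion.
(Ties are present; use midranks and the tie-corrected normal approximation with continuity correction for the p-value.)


Step 1: Combine and sort all 12 observations; assign midranks.
sorted (value, group): (5,X), (6,X), (6,Y), (8,Y), (13,Y), (18,Y), (20,Y), (23,Y), (24,X), (28,Y), (29,X), (30,X)
ranks: 5->1, 6->2.5, 6->2.5, 8->4, 13->5, 18->6, 20->7, 23->8, 24->9, 28->10, 29->11, 30->12
Step 2: Rank sum for X: R1 = 1 + 2.5 + 9 + 11 + 12 = 35.5.
Step 3: U_X = R1 - n1(n1+1)/2 = 35.5 - 5*6/2 = 35.5 - 15 = 20.5.
       U_Y = n1*n2 - U_X = 35 - 20.5 = 14.5.
Step 4: Ties are present, so use the tie-corrected normal approximation (with continuity correction) for the p-value.
Step 5: p-value = 0.684221; compare to alpha = 0.05. fail to reject H0.

U_X = 20.5, p = 0.684221, fail to reject H0 at alpha = 0.05.


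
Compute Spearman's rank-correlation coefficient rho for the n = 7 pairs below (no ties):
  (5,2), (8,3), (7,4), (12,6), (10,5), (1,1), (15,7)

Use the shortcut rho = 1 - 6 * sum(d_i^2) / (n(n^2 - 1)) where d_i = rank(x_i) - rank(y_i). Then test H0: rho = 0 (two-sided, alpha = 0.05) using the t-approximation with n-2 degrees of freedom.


Step 1: Rank x and y separately (midranks; no ties here).
rank(x): 5->2, 8->4, 7->3, 12->6, 10->5, 1->1, 15->7
rank(y): 2->2, 3->3, 4->4, 6->6, 5->5, 1->1, 7->7
Step 2: d_i = R_x(i) - R_y(i); compute d_i^2.
  (2-2)^2=0, (4-3)^2=1, (3-4)^2=1, (6-6)^2=0, (5-5)^2=0, (1-1)^2=0, (7-7)^2=0
sum(d^2) = 2.
Step 3: rho = 1 - 6*2 / (7*(7^2 - 1)) = 1 - 12/336 = 0.964286.
Step 4: Under H0, t = rho * sqrt((n-2)/(1-rho^2)) = 8.1408 ~ t(5).
Step 5: Two-sided p-value from the t-distribution with 5 df = 0.000454.
Step 6: alpha = 0.05. reject H0.

rho = 0.9643, p = 0.000454, reject H0 at alpha = 0.05.


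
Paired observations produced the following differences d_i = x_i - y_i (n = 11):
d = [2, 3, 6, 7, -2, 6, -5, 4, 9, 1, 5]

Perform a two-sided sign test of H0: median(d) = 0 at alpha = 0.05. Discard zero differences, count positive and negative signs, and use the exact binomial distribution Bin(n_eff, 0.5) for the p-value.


Step 1: Discard zero differences. Original n = 11; n_eff = number of nonzero differences = 11.
Nonzero differences (with sign): +2, +3, +6, +7, -2, +6, -5, +4, +9, +1, +5
Step 2: Count signs: positive = 9, negative = 2.
Step 3: Under H0: P(positive) = 0.5, so the number of positives S ~ Bin(11, 0.5).
Step 4: Two-sided exact p-value = sum of Bin(11,0.5) probabilities at or below the observed probability = 0.065430.
Step 5: alpha = 0.05. fail to reject H0.

n_eff = 11, pos = 9, neg = 2, p = 0.065430, fail to reject H0.


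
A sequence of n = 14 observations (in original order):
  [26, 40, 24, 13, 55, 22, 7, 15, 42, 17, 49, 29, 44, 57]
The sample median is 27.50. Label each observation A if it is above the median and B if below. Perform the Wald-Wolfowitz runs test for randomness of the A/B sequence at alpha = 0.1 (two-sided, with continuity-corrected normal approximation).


Step 1: Compute median = 27.50; label A = above, B = below.
Labels in order: BABBABBBABAAAA  (n_A = 7, n_B = 7)
Step 2: Count runs R = 8.
Step 3: Under H0 (random ordering), E[R] = 2*n_A*n_B/(n_A+n_B) + 1 = 2*7*7/14 + 1 = 8.0000.
        Var[R] = 2*n_A*n_B*(2*n_A*n_B - n_A - n_B) / ((n_A+n_B)^2 * (n_A+n_B-1)) = 8232/2548 = 3.2308.
        SD[R] = 1.7974.
Step 4: R = E[R], so z = 0 with no continuity correction.
Step 5: Two-sided p-value via normal approximation = 2*(1 - Phi(|z|)) = 1.000000.
Step 6: alpha = 0.1. fail to reject H0.

R = 8, z = 0.0000, p = 1.000000, fail to reject H0.


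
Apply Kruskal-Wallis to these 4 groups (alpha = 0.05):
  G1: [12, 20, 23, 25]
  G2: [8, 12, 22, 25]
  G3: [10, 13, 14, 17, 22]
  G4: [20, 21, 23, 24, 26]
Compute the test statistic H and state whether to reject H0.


Step 1: Combine all N = 18 observations and assign midranks.
sorted (value, group, rank): (8,G2,1), (10,G3,2), (12,G1,3.5), (12,G2,3.5), (13,G3,5), (14,G3,6), (17,G3,7), (20,G1,8.5), (20,G4,8.5), (21,G4,10), (22,G2,11.5), (22,G3,11.5), (23,G1,13.5), (23,G4,13.5), (24,G4,15), (25,G1,16.5), (25,G2,16.5), (26,G4,18)
Step 2: Sum ranks within each group.
R_1 = 42 (n_1 = 4)
R_2 = 32.5 (n_2 = 4)
R_3 = 31.5 (n_3 = 5)
R_4 = 65 (n_4 = 5)
Step 3: H = 12/(N(N+1)) * sum(R_i^2/n_i) - 3(N+1)
     = 12/(18*19) * (42^2/4 + 32.5^2/4 + 31.5^2/5 + 65^2/5) - 3*19
     = 0.035088 * 1748.51 - 57
     = 4.351316.
Step 4: Ties present; correction factor C = 1 - 30/(18^3 - 18) = 0.994840. Corrected H = 4.351316 / 0.994840 = 4.373885.
Step 5: Under H0, H ~ chi^2(3); p-value = 0.223819.
Step 6: alpha = 0.05. fail to reject H0.

H = 4.3739, df = 3, p = 0.223819, fail to reject H0.


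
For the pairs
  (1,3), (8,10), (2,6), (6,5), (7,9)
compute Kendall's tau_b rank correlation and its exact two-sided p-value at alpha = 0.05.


Step 1: Enumerate the 10 unordered pairs (i,j) with i<j and classify each by sign(x_j-x_i) * sign(y_j-y_i).
  (1,2):dx=+7,dy=+7->C; (1,3):dx=+1,dy=+3->C; (1,4):dx=+5,dy=+2->C; (1,5):dx=+6,dy=+6->C
  (2,3):dx=-6,dy=-4->C; (2,4):dx=-2,dy=-5->C; (2,5):dx=-1,dy=-1->C; (3,4):dx=+4,dy=-1->D
  (3,5):dx=+5,dy=+3->C; (4,5):dx=+1,dy=+4->C
Step 2: C = 9, D = 1, total pairs = 10.
Step 3: tau = (C - D)/(n(n-1)/2) = (9 - 1)/10 = 0.800000.
Step 4: Exact two-sided p-value (enumerate n! = 120 permutations of y under H0): p = 0.083333.
Step 5: alpha = 0.05. fail to reject H0.

tau_b = 0.8000 (C=9, D=1), p = 0.083333, fail to reject H0.


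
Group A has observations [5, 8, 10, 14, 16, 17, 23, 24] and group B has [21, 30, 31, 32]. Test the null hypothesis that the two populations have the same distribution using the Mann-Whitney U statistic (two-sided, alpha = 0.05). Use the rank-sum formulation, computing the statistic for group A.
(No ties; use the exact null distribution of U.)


Step 1: Combine and sort all 12 observations; assign midranks.
sorted (value, group): (5,X), (8,X), (10,X), (14,X), (16,X), (17,X), (21,Y), (23,X), (24,X), (30,Y), (31,Y), (32,Y)
ranks: 5->1, 8->2, 10->3, 14->4, 16->5, 17->6, 21->7, 23->8, 24->9, 30->10, 31->11, 32->12
Step 2: Rank sum for X: R1 = 1 + 2 + 3 + 4 + 5 + 6 + 8 + 9 = 38.
Step 3: U_X = R1 - n1(n1+1)/2 = 38 - 8*9/2 = 38 - 36 = 2.
       U_Y = n1*n2 - U_X = 32 - 2 = 30.
Step 4: No ties, so the exact null distribution of U (based on enumerating the C(12,8) = 495 equally likely rank assignments) gives the two-sided p-value.
Step 5: p-value = 0.016162; compare to alpha = 0.05. reject H0.

U_X = 2, p = 0.016162, reject H0 at alpha = 0.05.


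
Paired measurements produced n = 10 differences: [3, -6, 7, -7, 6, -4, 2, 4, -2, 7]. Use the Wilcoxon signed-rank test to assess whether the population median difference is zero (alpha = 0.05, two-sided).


Step 1: Drop any zero differences (none here) and take |d_i|.
|d| = [3, 6, 7, 7, 6, 4, 2, 4, 2, 7]
Step 2: Midrank |d_i| (ties get averaged ranks).
ranks: |3|->3, |6|->6.5, |7|->9, |7|->9, |6|->6.5, |4|->4.5, |2|->1.5, |4|->4.5, |2|->1.5, |7|->9
Step 3: Attach original signs; sum ranks with positive sign and with negative sign.
W+ = 3 + 9 + 6.5 + 1.5 + 4.5 + 9 = 33.5
W- = 6.5 + 9 + 4.5 + 1.5 = 21.5
(Check: W+ + W- = 55 should equal n(n+1)/2 = 55.)
Step 4: Test statistic W = min(W+, W-) = 21.5.
Step 5: Ties in |d|, so use the tie-corrected normal approximation.
        E[W] = n(n+1)/4 = 10*11/4 = 27.5.
        Tie groups: |d|=2 (t=2), |d|=4 (t=2), |d|=6 (t=2), |d|=7 (t=3); sum(t^3 - t) = 42.
        Var[W] = n(n+1)(2n+1)/24 - sum(t^3-t)/48 = 2310/24 - 42/48 = 95.375.
        z = (W - E[W]) / sqrt(Var[W]) = (21.5 - 27.5) / 9.7660 = -0.6144.
        Two-sided p = 2*Phi(z) = 0.538967.
Step 6: alpha = 0.05. fail to reject H0.

W+ = 33.5, W- = 21.5, W = min = 21.5, p = 0.538967, fail to reject H0.


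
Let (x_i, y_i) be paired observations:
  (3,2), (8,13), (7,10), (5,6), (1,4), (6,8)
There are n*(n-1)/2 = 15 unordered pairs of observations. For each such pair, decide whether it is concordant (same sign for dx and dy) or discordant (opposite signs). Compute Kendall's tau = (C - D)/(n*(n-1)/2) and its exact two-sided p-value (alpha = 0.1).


Step 1: Enumerate the 15 unordered pairs (i,j) with i<j and classify each by sign(x_j-x_i) * sign(y_j-y_i).
  (1,2):dx=+5,dy=+11->C; (1,3):dx=+4,dy=+8->C; (1,4):dx=+2,dy=+4->C; (1,5):dx=-2,dy=+2->D
  (1,6):dx=+3,dy=+6->C; (2,3):dx=-1,dy=-3->C; (2,4):dx=-3,dy=-7->C; (2,5):dx=-7,dy=-9->C
  (2,6):dx=-2,dy=-5->C; (3,4):dx=-2,dy=-4->C; (3,5):dx=-6,dy=-6->C; (3,6):dx=-1,dy=-2->C
  (4,5):dx=-4,dy=-2->C; (4,6):dx=+1,dy=+2->C; (5,6):dx=+5,dy=+4->C
Step 2: C = 14, D = 1, total pairs = 15.
Step 3: tau = (C - D)/(n(n-1)/2) = (14 - 1)/15 = 0.866667.
Step 4: Exact two-sided p-value (enumerate n! = 720 permutations of y under H0): p = 0.016667.
Step 5: alpha = 0.1. reject H0.

tau_b = 0.8667 (C=14, D=1), p = 0.016667, reject H0.


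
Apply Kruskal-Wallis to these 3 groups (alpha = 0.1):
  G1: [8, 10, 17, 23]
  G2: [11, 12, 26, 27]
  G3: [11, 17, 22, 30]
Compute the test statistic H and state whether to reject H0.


Step 1: Combine all N = 12 observations and assign midranks.
sorted (value, group, rank): (8,G1,1), (10,G1,2), (11,G2,3.5), (11,G3,3.5), (12,G2,5), (17,G1,6.5), (17,G3,6.5), (22,G3,8), (23,G1,9), (26,G2,10), (27,G2,11), (30,G3,12)
Step 2: Sum ranks within each group.
R_1 = 18.5 (n_1 = 4)
R_2 = 29.5 (n_2 = 4)
R_3 = 30 (n_3 = 4)
Step 3: H = 12/(N(N+1)) * sum(R_i^2/n_i) - 3(N+1)
     = 12/(12*13) * (18.5^2/4 + 29.5^2/4 + 30^2/4) - 3*13
     = 0.076923 * 528.125 - 39
     = 1.625000.
Step 4: Ties present; correction factor C = 1 - 12/(12^3 - 12) = 0.993007. Corrected H = 1.625000 / 0.993007 = 1.636444.
Step 5: Under H0, H ~ chi^2(2); p-value = 0.441216.
Step 6: alpha = 0.1. fail to reject H0.

H = 1.6364, df = 2, p = 0.441216, fail to reject H0.


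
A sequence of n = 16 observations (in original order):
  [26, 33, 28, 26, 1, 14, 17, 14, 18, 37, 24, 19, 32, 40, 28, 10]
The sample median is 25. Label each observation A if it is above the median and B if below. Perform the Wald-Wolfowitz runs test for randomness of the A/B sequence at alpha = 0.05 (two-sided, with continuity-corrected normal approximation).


Step 1: Compute median = 25; label A = above, B = below.
Labels in order: AAAABBBBBABBAAAB  (n_A = 8, n_B = 8)
Step 2: Count runs R = 6.
Step 3: Under H0 (random ordering), E[R] = 2*n_A*n_B/(n_A+n_B) + 1 = 2*8*8/16 + 1 = 9.0000.
        Var[R] = 2*n_A*n_B*(2*n_A*n_B - n_A - n_B) / ((n_A+n_B)^2 * (n_A+n_B-1)) = 14336/3840 = 3.7333.
        SD[R] = 1.9322.
Step 4: Continuity-corrected z = (R + 0.5 - E[R]) / SD[R] = (6 + 0.5 - 9.0000) / 1.9322 = -1.2939.
Step 5: Two-sided p-value via normal approximation = 2*(1 - Phi(|z|)) = 0.195709.
Step 6: alpha = 0.05. fail to reject H0.

R = 6, z = -1.2939, p = 0.195709, fail to reject H0.


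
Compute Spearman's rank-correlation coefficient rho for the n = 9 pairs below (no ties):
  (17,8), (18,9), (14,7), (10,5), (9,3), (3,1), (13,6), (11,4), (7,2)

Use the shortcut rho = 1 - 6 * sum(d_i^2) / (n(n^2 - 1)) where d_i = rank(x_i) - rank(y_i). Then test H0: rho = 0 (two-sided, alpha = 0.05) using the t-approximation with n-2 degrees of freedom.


Step 1: Rank x and y separately (midranks; no ties here).
rank(x): 17->8, 18->9, 14->7, 10->4, 9->3, 3->1, 13->6, 11->5, 7->2
rank(y): 8->8, 9->9, 7->7, 5->5, 3->3, 1->1, 6->6, 4->4, 2->2
Step 2: d_i = R_x(i) - R_y(i); compute d_i^2.
  (8-8)^2=0, (9-9)^2=0, (7-7)^2=0, (4-5)^2=1, (3-3)^2=0, (1-1)^2=0, (6-6)^2=0, (5-4)^2=1, (2-2)^2=0
sum(d^2) = 2.
Step 3: rho = 1 - 6*2 / (9*(9^2 - 1)) = 1 - 12/720 = 0.983333.
Step 4: Under H0, t = rho * sqrt((n-2)/(1-rho^2)) = 14.3096 ~ t(7).
Step 5: Two-sided p-value from the t-distribution with 7 df = 0.000002.
Step 6: alpha = 0.05. reject H0.

rho = 0.9833, p = 0.000002, reject H0 at alpha = 0.05.


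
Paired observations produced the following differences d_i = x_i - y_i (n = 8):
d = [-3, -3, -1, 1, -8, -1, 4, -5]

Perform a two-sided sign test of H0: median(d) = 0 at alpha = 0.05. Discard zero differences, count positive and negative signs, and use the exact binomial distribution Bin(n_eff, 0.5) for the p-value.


Step 1: Discard zero differences. Original n = 8; n_eff = number of nonzero differences = 8.
Nonzero differences (with sign): -3, -3, -1, +1, -8, -1, +4, -5
Step 2: Count signs: positive = 2, negative = 6.
Step 3: Under H0: P(positive) = 0.5, so the number of positives S ~ Bin(8, 0.5).
Step 4: Two-sided exact p-value = sum of Bin(8,0.5) probabilities at or below the observed probability = 0.289062.
Step 5: alpha = 0.05. fail to reject H0.

n_eff = 8, pos = 2, neg = 6, p = 0.289062, fail to reject H0.


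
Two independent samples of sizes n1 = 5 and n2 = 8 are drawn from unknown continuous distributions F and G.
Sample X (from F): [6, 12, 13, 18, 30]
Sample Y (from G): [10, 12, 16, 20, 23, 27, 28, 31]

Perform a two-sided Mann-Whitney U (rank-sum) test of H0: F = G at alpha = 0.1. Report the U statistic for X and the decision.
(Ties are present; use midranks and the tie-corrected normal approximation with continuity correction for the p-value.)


Step 1: Combine and sort all 13 observations; assign midranks.
sorted (value, group): (6,X), (10,Y), (12,X), (12,Y), (13,X), (16,Y), (18,X), (20,Y), (23,Y), (27,Y), (28,Y), (30,X), (31,Y)
ranks: 6->1, 10->2, 12->3.5, 12->3.5, 13->5, 16->6, 18->7, 20->8, 23->9, 27->10, 28->11, 30->12, 31->13
Step 2: Rank sum for X: R1 = 1 + 3.5 + 5 + 7 + 12 = 28.5.
Step 3: U_X = R1 - n1(n1+1)/2 = 28.5 - 5*6/2 = 28.5 - 15 = 13.5.
       U_Y = n1*n2 - U_X = 40 - 13.5 = 26.5.
Step 4: Ties are present, so use the tie-corrected normal approximation (with continuity correction) for the p-value.
Step 5: p-value = 0.379120; compare to alpha = 0.1. fail to reject H0.

U_X = 13.5, p = 0.379120, fail to reject H0 at alpha = 0.1.


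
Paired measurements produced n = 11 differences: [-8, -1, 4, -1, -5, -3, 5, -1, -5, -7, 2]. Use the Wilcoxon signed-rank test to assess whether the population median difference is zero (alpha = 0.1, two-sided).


Step 1: Drop any zero differences (none here) and take |d_i|.
|d| = [8, 1, 4, 1, 5, 3, 5, 1, 5, 7, 2]
Step 2: Midrank |d_i| (ties get averaged ranks).
ranks: |8|->11, |1|->2, |4|->6, |1|->2, |5|->8, |3|->5, |5|->8, |1|->2, |5|->8, |7|->10, |2|->4
Step 3: Attach original signs; sum ranks with positive sign and with negative sign.
W+ = 6 + 8 + 4 = 18
W- = 11 + 2 + 2 + 8 + 5 + 2 + 8 + 10 = 48
(Check: W+ + W- = 66 should equal n(n+1)/2 = 66.)
Step 4: Test statistic W = min(W+, W-) = 18.
Step 5: Ties in |d|, so use the tie-corrected normal approximation.
        E[W] = n(n+1)/4 = 11*12/4 = 33.
        Tie groups: |d|=1 (t=3), |d|=5 (t=3); sum(t^3 - t) = 48.
        Var[W] = n(n+1)(2n+1)/24 - sum(t^3-t)/48 = 3036/24 - 48/48 = 125.5.
        z = (W - E[W]) / sqrt(Var[W]) = (18 - 33) / 11.2027 = -1.3390.
        Two-sided p = 2*Phi(z) = 0.180582.
Step 6: alpha = 0.1. fail to reject H0.

W+ = 18, W- = 48, W = min = 18, p = 0.180582, fail to reject H0.


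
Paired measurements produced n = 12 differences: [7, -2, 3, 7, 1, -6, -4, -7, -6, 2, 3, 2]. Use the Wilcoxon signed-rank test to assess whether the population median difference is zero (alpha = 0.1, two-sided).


Step 1: Drop any zero differences (none here) and take |d_i|.
|d| = [7, 2, 3, 7, 1, 6, 4, 7, 6, 2, 3, 2]
Step 2: Midrank |d_i| (ties get averaged ranks).
ranks: |7|->11, |2|->3, |3|->5.5, |7|->11, |1|->1, |6|->8.5, |4|->7, |7|->11, |6|->8.5, |2|->3, |3|->5.5, |2|->3
Step 3: Attach original signs; sum ranks with positive sign and with negative sign.
W+ = 11 + 5.5 + 11 + 1 + 3 + 5.5 + 3 = 40
W- = 3 + 8.5 + 7 + 11 + 8.5 = 38
(Check: W+ + W- = 78 should equal n(n+1)/2 = 78.)
Step 4: Test statistic W = min(W+, W-) = 38.
Step 5: Ties in |d|, so use the tie-corrected normal approximation.
        E[W] = n(n+1)/4 = 12*13/4 = 39.
        Tie groups: |d|=2 (t=3), |d|=3 (t=2), |d|=6 (t=2), |d|=7 (t=3); sum(t^3 - t) = 60.
        Var[W] = n(n+1)(2n+1)/24 - sum(t^3-t)/48 = 3900/24 - 60/48 = 161.25.
        z = (W - E[W]) / sqrt(Var[W]) = (38 - 39) / 12.6984 = -0.0787.
        Two-sided p = 2*Phi(z) = 0.937232.
Step 6: alpha = 0.1. fail to reject H0.

W+ = 40, W- = 38, W = min = 38, p = 0.937232, fail to reject H0.


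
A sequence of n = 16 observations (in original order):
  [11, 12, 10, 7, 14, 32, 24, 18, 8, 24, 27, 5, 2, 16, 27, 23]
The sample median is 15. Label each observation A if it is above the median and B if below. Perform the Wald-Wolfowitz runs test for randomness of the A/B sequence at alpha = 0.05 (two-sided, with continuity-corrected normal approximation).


Step 1: Compute median = 15; label A = above, B = below.
Labels in order: BBBBBAAABAABBAAA  (n_A = 8, n_B = 8)
Step 2: Count runs R = 6.
Step 3: Under H0 (random ordering), E[R] = 2*n_A*n_B/(n_A+n_B) + 1 = 2*8*8/16 + 1 = 9.0000.
        Var[R] = 2*n_A*n_B*(2*n_A*n_B - n_A - n_B) / ((n_A+n_B)^2 * (n_A+n_B-1)) = 14336/3840 = 3.7333.
        SD[R] = 1.9322.
Step 4: Continuity-corrected z = (R + 0.5 - E[R]) / SD[R] = (6 + 0.5 - 9.0000) / 1.9322 = -1.2939.
Step 5: Two-sided p-value via normal approximation = 2*(1 - Phi(|z|)) = 0.195709.
Step 6: alpha = 0.05. fail to reject H0.

R = 6, z = -1.2939, p = 0.195709, fail to reject H0.


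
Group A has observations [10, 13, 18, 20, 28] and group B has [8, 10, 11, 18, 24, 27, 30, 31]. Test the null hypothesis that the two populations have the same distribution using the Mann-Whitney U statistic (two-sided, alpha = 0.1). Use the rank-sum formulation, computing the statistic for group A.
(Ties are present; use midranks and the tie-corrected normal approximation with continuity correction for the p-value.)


Step 1: Combine and sort all 13 observations; assign midranks.
sorted (value, group): (8,Y), (10,X), (10,Y), (11,Y), (13,X), (18,X), (18,Y), (20,X), (24,Y), (27,Y), (28,X), (30,Y), (31,Y)
ranks: 8->1, 10->2.5, 10->2.5, 11->4, 13->5, 18->6.5, 18->6.5, 20->8, 24->9, 27->10, 28->11, 30->12, 31->13
Step 2: Rank sum for X: R1 = 2.5 + 5 + 6.5 + 8 + 11 = 33.
Step 3: U_X = R1 - n1(n1+1)/2 = 33 - 5*6/2 = 33 - 15 = 18.
       U_Y = n1*n2 - U_X = 40 - 18 = 22.
Step 4: Ties are present, so use the tie-corrected normal approximation (with continuity correction) for the p-value.
Step 5: p-value = 0.825728; compare to alpha = 0.1. fail to reject H0.

U_X = 18, p = 0.825728, fail to reject H0 at alpha = 0.1.


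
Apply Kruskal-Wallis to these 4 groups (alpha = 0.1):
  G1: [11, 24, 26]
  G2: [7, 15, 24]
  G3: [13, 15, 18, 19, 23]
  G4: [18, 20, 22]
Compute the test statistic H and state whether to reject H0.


Step 1: Combine all N = 14 observations and assign midranks.
sorted (value, group, rank): (7,G2,1), (11,G1,2), (13,G3,3), (15,G2,4.5), (15,G3,4.5), (18,G3,6.5), (18,G4,6.5), (19,G3,8), (20,G4,9), (22,G4,10), (23,G3,11), (24,G1,12.5), (24,G2,12.5), (26,G1,14)
Step 2: Sum ranks within each group.
R_1 = 28.5 (n_1 = 3)
R_2 = 18 (n_2 = 3)
R_3 = 33 (n_3 = 5)
R_4 = 25.5 (n_4 = 3)
Step 3: H = 12/(N(N+1)) * sum(R_i^2/n_i) - 3(N+1)
     = 12/(14*15) * (28.5^2/3 + 18^2/3 + 33^2/5 + 25.5^2/3) - 3*15
     = 0.057143 * 813.3 - 45
     = 1.474286.
Step 4: Ties present; correction factor C = 1 - 18/(14^3 - 14) = 0.993407. Corrected H = 1.474286 / 0.993407 = 1.484071.
Step 5: Under H0, H ~ chi^2(3); p-value = 0.685952.
Step 6: alpha = 0.1. fail to reject H0.

H = 1.4841, df = 3, p = 0.685952, fail to reject H0.


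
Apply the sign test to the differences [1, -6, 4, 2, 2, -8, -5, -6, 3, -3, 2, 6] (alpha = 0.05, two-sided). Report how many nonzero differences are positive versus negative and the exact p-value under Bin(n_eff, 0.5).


Step 1: Discard zero differences. Original n = 12; n_eff = number of nonzero differences = 12.
Nonzero differences (with sign): +1, -6, +4, +2, +2, -8, -5, -6, +3, -3, +2, +6
Step 2: Count signs: positive = 7, negative = 5.
Step 3: Under H0: P(positive) = 0.5, so the number of positives S ~ Bin(12, 0.5).
Step 4: Two-sided exact p-value = sum of Bin(12,0.5) probabilities at or below the observed probability = 0.774414.
Step 5: alpha = 0.05. fail to reject H0.

n_eff = 12, pos = 7, neg = 5, p = 0.774414, fail to reject H0.


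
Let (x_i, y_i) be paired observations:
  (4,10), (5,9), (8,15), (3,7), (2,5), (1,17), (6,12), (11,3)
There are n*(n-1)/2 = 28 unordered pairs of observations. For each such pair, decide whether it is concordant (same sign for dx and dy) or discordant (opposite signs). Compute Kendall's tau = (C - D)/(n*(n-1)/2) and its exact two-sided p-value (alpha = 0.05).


Step 1: Enumerate the 28 unordered pairs (i,j) with i<j and classify each by sign(x_j-x_i) * sign(y_j-y_i).
  (1,2):dx=+1,dy=-1->D; (1,3):dx=+4,dy=+5->C; (1,4):dx=-1,dy=-3->C; (1,5):dx=-2,dy=-5->C
  (1,6):dx=-3,dy=+7->D; (1,7):dx=+2,dy=+2->C; (1,8):dx=+7,dy=-7->D; (2,3):dx=+3,dy=+6->C
  (2,4):dx=-2,dy=-2->C; (2,5):dx=-3,dy=-4->C; (2,6):dx=-4,dy=+8->D; (2,7):dx=+1,dy=+3->C
  (2,8):dx=+6,dy=-6->D; (3,4):dx=-5,dy=-8->C; (3,5):dx=-6,dy=-10->C; (3,6):dx=-7,dy=+2->D
  (3,7):dx=-2,dy=-3->C; (3,8):dx=+3,dy=-12->D; (4,5):dx=-1,dy=-2->C; (4,6):dx=-2,dy=+10->D
  (4,7):dx=+3,dy=+5->C; (4,8):dx=+8,dy=-4->D; (5,6):dx=-1,dy=+12->D; (5,7):dx=+4,dy=+7->C
  (5,8):dx=+9,dy=-2->D; (6,7):dx=+5,dy=-5->D; (6,8):dx=+10,dy=-14->D; (7,8):dx=+5,dy=-9->D
Step 2: C = 14, D = 14, total pairs = 28.
Step 3: tau = (C - D)/(n(n-1)/2) = (14 - 14)/28 = 0.000000.
Step 4: Exact two-sided p-value (enumerate n! = 40320 permutations of y under H0): p = 1.000000.
Step 5: alpha = 0.05. fail to reject H0.

tau_b = 0.0000 (C=14, D=14), p = 1.000000, fail to reject H0.


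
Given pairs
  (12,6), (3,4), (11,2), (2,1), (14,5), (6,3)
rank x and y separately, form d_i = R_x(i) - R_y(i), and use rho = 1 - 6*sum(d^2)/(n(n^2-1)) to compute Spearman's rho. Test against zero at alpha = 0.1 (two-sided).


Step 1: Rank x and y separately (midranks; no ties here).
rank(x): 12->5, 3->2, 11->4, 2->1, 14->6, 6->3
rank(y): 6->6, 4->4, 2->2, 1->1, 5->5, 3->3
Step 2: d_i = R_x(i) - R_y(i); compute d_i^2.
  (5-6)^2=1, (2-4)^2=4, (4-2)^2=4, (1-1)^2=0, (6-5)^2=1, (3-3)^2=0
sum(d^2) = 10.
Step 3: rho = 1 - 6*10 / (6*(6^2 - 1)) = 1 - 60/210 = 0.714286.
Step 4: Under H0, t = rho * sqrt((n-2)/(1-rho^2)) = 2.0412 ~ t(4).
Step 5: Two-sided p-value from the t-distribution with 4 df = 0.110787.
Step 6: alpha = 0.1. fail to reject H0.

rho = 0.7143, p = 0.110787, fail to reject H0 at alpha = 0.1.


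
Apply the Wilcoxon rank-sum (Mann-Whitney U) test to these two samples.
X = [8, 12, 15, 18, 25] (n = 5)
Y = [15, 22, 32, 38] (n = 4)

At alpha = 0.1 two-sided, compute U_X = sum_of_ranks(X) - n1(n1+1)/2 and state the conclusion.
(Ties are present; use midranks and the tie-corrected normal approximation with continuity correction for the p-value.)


Step 1: Combine and sort all 9 observations; assign midranks.
sorted (value, group): (8,X), (12,X), (15,X), (15,Y), (18,X), (22,Y), (25,X), (32,Y), (38,Y)
ranks: 8->1, 12->2, 15->3.5, 15->3.5, 18->5, 22->6, 25->7, 32->8, 38->9
Step 2: Rank sum for X: R1 = 1 + 2 + 3.5 + 5 + 7 = 18.5.
Step 3: U_X = R1 - n1(n1+1)/2 = 18.5 - 5*6/2 = 18.5 - 15 = 3.5.
       U_Y = n1*n2 - U_X = 20 - 3.5 = 16.5.
Step 4: Ties are present, so use the tie-corrected normal approximation (with continuity correction) for the p-value.
Step 5: p-value = 0.139983; compare to alpha = 0.1. fail to reject H0.

U_X = 3.5, p = 0.139983, fail to reject H0 at alpha = 0.1.


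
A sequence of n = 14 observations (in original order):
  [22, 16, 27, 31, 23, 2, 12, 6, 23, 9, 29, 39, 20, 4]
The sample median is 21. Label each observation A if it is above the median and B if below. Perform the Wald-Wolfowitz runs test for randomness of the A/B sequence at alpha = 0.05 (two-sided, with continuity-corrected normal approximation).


Step 1: Compute median = 21; label A = above, B = below.
Labels in order: ABAAABBBABAABB  (n_A = 7, n_B = 7)
Step 2: Count runs R = 8.
Step 3: Under H0 (random ordering), E[R] = 2*n_A*n_B/(n_A+n_B) + 1 = 2*7*7/14 + 1 = 8.0000.
        Var[R] = 2*n_A*n_B*(2*n_A*n_B - n_A - n_B) / ((n_A+n_B)^2 * (n_A+n_B-1)) = 8232/2548 = 3.2308.
        SD[R] = 1.7974.
Step 4: R = E[R], so z = 0 with no continuity correction.
Step 5: Two-sided p-value via normal approximation = 2*(1 - Phi(|z|)) = 1.000000.
Step 6: alpha = 0.05. fail to reject H0.

R = 8, z = 0.0000, p = 1.000000, fail to reject H0.


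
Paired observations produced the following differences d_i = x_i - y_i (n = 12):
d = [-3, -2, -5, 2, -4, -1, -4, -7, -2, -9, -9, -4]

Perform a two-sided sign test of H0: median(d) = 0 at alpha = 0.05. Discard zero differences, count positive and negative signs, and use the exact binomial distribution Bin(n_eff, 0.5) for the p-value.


Step 1: Discard zero differences. Original n = 12; n_eff = number of nonzero differences = 12.
Nonzero differences (with sign): -3, -2, -5, +2, -4, -1, -4, -7, -2, -9, -9, -4
Step 2: Count signs: positive = 1, negative = 11.
Step 3: Under H0: P(positive) = 0.5, so the number of positives S ~ Bin(12, 0.5).
Step 4: Two-sided exact p-value = sum of Bin(12,0.5) probabilities at or below the observed probability = 0.006348.
Step 5: alpha = 0.05. reject H0.

n_eff = 12, pos = 1, neg = 11, p = 0.006348, reject H0.


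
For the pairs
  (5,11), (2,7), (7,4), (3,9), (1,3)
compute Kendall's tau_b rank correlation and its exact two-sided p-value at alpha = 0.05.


Step 1: Enumerate the 10 unordered pairs (i,j) with i<j and classify each by sign(x_j-x_i) * sign(y_j-y_i).
  (1,2):dx=-3,dy=-4->C; (1,3):dx=+2,dy=-7->D; (1,4):dx=-2,dy=-2->C; (1,5):dx=-4,dy=-8->C
  (2,3):dx=+5,dy=-3->D; (2,4):dx=+1,dy=+2->C; (2,5):dx=-1,dy=-4->C; (3,4):dx=-4,dy=+5->D
  (3,5):dx=-6,dy=-1->C; (4,5):dx=-2,dy=-6->C
Step 2: C = 7, D = 3, total pairs = 10.
Step 3: tau = (C - D)/(n(n-1)/2) = (7 - 3)/10 = 0.400000.
Step 4: Exact two-sided p-value (enumerate n! = 120 permutations of y under H0): p = 0.483333.
Step 5: alpha = 0.05. fail to reject H0.

tau_b = 0.4000 (C=7, D=3), p = 0.483333, fail to reject H0.
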